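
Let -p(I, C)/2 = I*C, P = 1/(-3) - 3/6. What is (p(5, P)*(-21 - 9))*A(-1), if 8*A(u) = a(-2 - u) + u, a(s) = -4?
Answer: 625/4 ≈ 156.25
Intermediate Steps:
P = -⅚ (P = 1*(-⅓) - 3*⅙ = -⅓ - ½ = -⅚ ≈ -0.83333)
p(I, C) = -2*C*I (p(I, C) = -2*I*C = -2*C*I)
A(u) = -½ + u/8 (A(u) = (-4 + u)/8 = -½ + u/8)
(p(5, P)*(-21 - 9))*A(-1) = ((-2*(-⅚)*5)*(-21 - 9))*(-½ + (⅛)*(-1)) = ((25/3)*(-30))*(-½ - ⅛) = -250*(-5/8) = 625/4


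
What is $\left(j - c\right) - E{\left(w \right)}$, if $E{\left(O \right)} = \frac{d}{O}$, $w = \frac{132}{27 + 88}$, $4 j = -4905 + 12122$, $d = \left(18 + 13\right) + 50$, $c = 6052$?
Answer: $- \frac{95003}{22} \approx -4318.3$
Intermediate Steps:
$d = 81$ ($d = 31 + 50 = 81$)
$j = \frac{7217}{4}$ ($j = \frac{-4905 + 12122}{4} = \frac{1}{4} \cdot 7217 = \frac{7217}{4} \approx 1804.3$)
$w = \frac{132}{115} \approx 1.1478$
$E{\left(O \right)} = \frac{81}{O}$
$\left(j - c\right) - E{\left(w \right)} = \left(\frac{7217}{4} - 6052\right) - \frac{81}{\frac{132}{115}} = \left(\frac{7217}{4} - 6052\right) - 81 \cdot \frac{115}{132} = - \frac{16991}{4} - \frac{3105}{44} = - \frac{95003}{22}$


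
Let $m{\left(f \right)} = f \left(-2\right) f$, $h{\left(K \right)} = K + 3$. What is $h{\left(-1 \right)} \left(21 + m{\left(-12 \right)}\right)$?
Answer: $-534$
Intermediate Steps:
$h{\left(K \right)} = 3 + K$
$m{\left(f \right)} = - 2 f^{2}$ ($m{\left(f \right)} = - 2 f f = - 2 f^{2}$)
$h{\left(-1 \right)} \left(21 + m{\left(-12 \right)}\right) = \left(3 - 1\right) \left(21 - 2 \left(-12\right)^{2}\right) = 2 \left(21 - 288\right) = 2 \left(-267\right) = -534$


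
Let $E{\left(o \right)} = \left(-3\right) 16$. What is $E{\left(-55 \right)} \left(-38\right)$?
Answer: $1824$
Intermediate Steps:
$E{\left(o \right)} = -48$
$E{\left(-55 \right)} \left(-38\right) = \left(-48\right) \left(-38\right) = 1824$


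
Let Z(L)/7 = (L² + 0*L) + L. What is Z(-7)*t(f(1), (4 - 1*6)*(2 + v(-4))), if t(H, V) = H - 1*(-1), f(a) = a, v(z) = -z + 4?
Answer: 588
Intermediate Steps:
v(z) = 4 - z
t(H, V) = 1 + H (t(H, V) = H + 1 = 1 + H)
Z(L) = 7*L + 7*L² (Z(L) = 7*((L² + 0*L) + L) = 7*((L² + 0) + L) = 7*(L² + L) = 7*(L + L²) = 7*L + 7*L²)
Z(-7)*t(f(1), (4 - 1*6)*(2 + v(-4))) = (7*(-7)*(1 - 7))*(1 + 1) = (7*(-7)*(-6))*2 = 294*2 = 588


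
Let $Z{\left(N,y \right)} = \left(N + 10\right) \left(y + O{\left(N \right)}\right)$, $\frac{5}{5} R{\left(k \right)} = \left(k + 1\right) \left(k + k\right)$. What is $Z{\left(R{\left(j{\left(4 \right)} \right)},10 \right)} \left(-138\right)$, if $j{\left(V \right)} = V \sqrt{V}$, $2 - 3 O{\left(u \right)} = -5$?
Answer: $-262108$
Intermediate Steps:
$O{\left(u \right)} = \frac{7}{3}$ ($O{\left(u \right)} = \frac{2}{3} - - \frac{5}{3} = \frac{2}{3} + \frac{5}{3} = \frac{7}{3}$)
$j{\left(V \right)} = V^{\frac{3}{2}}$
$R{\left(k \right)} = 2 k \left(1 + k\right)$ ($R{\left(k \right)} = \left(k + 1\right) \left(k + k\right) = \left(1 + k\right) 2 k = 2 k \left(1 + k\right)$)
$Z{\left(N,y \right)} = \left(10 + N\right) \left(\frac{7}{3} + y\right)$ ($Z{\left(N,y \right)} = \left(N + 10\right) \left(y + \frac{7}{3}\right) = \left(10 + N\right) \left(\frac{7}{3} + y\right)$)
$Z{\left(R{\left(j{\left(4 \right)} \right)},10 \right)} \left(-138\right) = \left(\frac{70}{3} + 10 \cdot 10 + \frac{7 \cdot 2 \cdot 4^{\frac{3}{2}} \left(1 + 4^{\frac{3}{2}}\right)}{3} + 2 \cdot 4^{\frac{3}{2}} \left(1 + 4^{\frac{3}{2}}\right) 10\right) \left(-138\right) = \left(\frac{70}{3} + 100 + \frac{7 \cdot 2 \cdot 8 \left(1 + 8\right)}{3} + 2 \cdot 8 \left(1 + 8\right) 10\right) \left(-138\right) = \left(\frac{70}{3} + 100 + \frac{7 \cdot 2 \cdot 8 \cdot 9}{3} + 2 \cdot 8 \cdot 9 \cdot 10\right) \left(-138\right) = \left(\frac{70}{3} + 100 + \frac{7}{3} \cdot 144 + 144 \cdot 10\right) \left(-138\right) = \left(\frac{70}{3} + 100 + 336 + 1440\right) \left(-138\right) = \frac{5698}{3} \left(-138\right) = -262108$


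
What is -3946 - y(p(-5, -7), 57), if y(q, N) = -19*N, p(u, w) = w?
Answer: -2863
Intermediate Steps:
-3946 - y(p(-5, -7), 57) = -3946 - (-19)*57 = -3946 - 1*(-1083) = -3946 + 1083 = -2863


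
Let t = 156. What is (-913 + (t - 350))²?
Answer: 1225449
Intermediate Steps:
(-913 + (t - 350))² = (-913 + (156 - 350))² = (-913 - 194)² = (-1107)² = 1225449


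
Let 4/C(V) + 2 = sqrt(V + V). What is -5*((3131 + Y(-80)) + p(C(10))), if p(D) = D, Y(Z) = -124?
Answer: -30075/2 - 5*sqrt(5)/2 ≈ -15043.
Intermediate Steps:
C(V) = 4/(-2 + sqrt(2)*sqrt(V)) (C(V) = 4/(-2 + sqrt(V + V)) = 4/(-2 + sqrt(2*V)) = 4/(-2 + sqrt(2)*sqrt(V)))
-5*((3131 + Y(-80)) + p(C(10))) = -5*((3131 - 124) + 4/(-2 + sqrt(2)*sqrt(10))) = -5*(3007 + 4/(-2 + 2*sqrt(5))) = -15035 - 20/(-2 + 2*sqrt(5))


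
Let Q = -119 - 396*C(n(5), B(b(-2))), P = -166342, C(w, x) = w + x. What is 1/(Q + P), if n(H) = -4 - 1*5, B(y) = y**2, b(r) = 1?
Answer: -1/163293 ≈ -6.1240e-6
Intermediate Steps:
n(H) = -9 (n(H) = -4 - 5 = -9)
Q = 3049 (Q = -119 - 396*(-9 + 1**2) = -119 - 396*(-9 + 1) = -119 - 396*(-8) = -119 + 3168 = 3049)
1/(Q + P) = 1/(3049 - 166342) = 1/(-163293) = -1/163293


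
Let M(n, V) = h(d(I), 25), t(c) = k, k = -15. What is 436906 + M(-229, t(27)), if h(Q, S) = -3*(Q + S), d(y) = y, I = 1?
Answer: 436828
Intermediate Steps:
t(c) = -15
h(Q, S) = -3*Q - 3*S
M(n, V) = -78 (M(n, V) = -3*1 - 3*25 = -3 - 75 = -78)
436906 + M(-229, t(27)) = 436906 - 78 = 436828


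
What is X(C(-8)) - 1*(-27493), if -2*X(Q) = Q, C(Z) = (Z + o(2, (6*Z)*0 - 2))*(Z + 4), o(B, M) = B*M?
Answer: 27469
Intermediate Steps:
C(Z) = (-4 + Z)*(4 + Z) (C(Z) = (Z + 2*((6*Z)*0 - 2))*(Z + 4) = (Z + 2*(0 - 2))*(4 + Z) = (Z + 2*(-2))*(4 + Z) = (Z - 4)*(4 + Z) = (-4 + Z)*(4 + Z))
X(Q) = -Q/2
X(C(-8)) - 1*(-27493) = -(-16 + (-8)**2)/2 - 1*(-27493) = -(-16 + 64)/2 + 27493 = -1/2*48 + 27493 = -24 + 27493 = 27469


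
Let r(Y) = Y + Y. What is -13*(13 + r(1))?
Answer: -195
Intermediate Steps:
r(Y) = 2*Y
-13*(13 + r(1)) = -13*(13 + 2*1) = -13*(13 + 2) = -13*15 = -195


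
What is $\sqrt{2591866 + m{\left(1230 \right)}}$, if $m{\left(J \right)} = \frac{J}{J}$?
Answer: $\sqrt{2591867} \approx 1609.9$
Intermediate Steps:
$m{\left(J \right)} = 1$
$\sqrt{2591866 + m{\left(1230 \right)}} = \sqrt{2591866 + 1} = \sqrt{2591867}$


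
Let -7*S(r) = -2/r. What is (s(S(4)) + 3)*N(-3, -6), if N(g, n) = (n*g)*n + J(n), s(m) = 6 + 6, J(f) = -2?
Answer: -1650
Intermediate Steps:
S(r) = 2/(7*r) (S(r) = -(-2)/(7*r) = 2/(7*r))
s(m) = 12
N(g, n) = -2 + g*n² (N(g, n) = (n*g)*n - 2 = (g*n)*n - 2 = g*n² - 2 = -2 + g*n²)
(s(S(4)) + 3)*N(-3, -6) = (12 + 3)*(-2 - 3*(-6)²) = 15*(-2 - 3*36) = 15*(-2 - 108) = 15*(-110) = -1650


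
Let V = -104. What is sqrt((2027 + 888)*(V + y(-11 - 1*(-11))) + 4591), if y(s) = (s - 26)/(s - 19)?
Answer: I*sqrt(106343399)/19 ≈ 542.75*I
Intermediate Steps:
y(s) = (-26 + s)/(-19 + s)
sqrt((2027 + 888)*(V + y(-11 - 1*(-11))) + 4591) = sqrt((2027 + 888)*(-104 + (-26 + (-11 - 1*(-11)))/(-19 + (-11 - 1*(-11)))) + 4591) = sqrt(2915*(-104 + (-26 + (-11 + 11))/(-19 + (-11 + 11))) + 4591) = sqrt(2915*(-104 + (-26 + 0)/(-19 + 0)) + 4591) = sqrt(2915*(-104 - 26/(-19)) + 4591) = sqrt(2915*(-104 - 1/19*(-26)) + 4591) = sqrt(2915*(-104 + 26/19) + 4591) = sqrt(2915*(-1950/19) + 4591) = sqrt(-5684250/19 + 4591) = sqrt(-5597021/19) = I*sqrt(106343399)/19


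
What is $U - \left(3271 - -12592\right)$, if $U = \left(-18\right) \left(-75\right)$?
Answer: $-14513$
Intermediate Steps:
$U = 1350$
$U - \left(3271 - -12592\right) = 1350 - \left(3271 - -12592\right) = 1350 - \left(3271 + 12592\right) = 1350 - 15863 = -14513$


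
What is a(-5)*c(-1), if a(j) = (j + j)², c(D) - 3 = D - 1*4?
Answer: -200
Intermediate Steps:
c(D) = -1 + D (c(D) = 3 + (D - 1*4) = 3 + (D - 4) = 3 + (-4 + D) = -1 + D)
a(j) = 4*j² (a(j) = (2*j)² = 4*j²)
a(-5)*c(-1) = (4*(-5)²)*(-1 - 1) = (4*25)*(-2) = 100*(-2) = -200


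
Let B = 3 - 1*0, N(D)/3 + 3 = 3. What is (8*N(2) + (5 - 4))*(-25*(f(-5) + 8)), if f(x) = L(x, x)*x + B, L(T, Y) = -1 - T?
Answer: 225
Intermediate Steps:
N(D) = 0 (N(D) = -9 + 3*3 = -9 + 9 = 0)
B = 3 (B = 3 + 0 = 3)
f(x) = 3 + x*(-1 - x) (f(x) = (-1 - x)*x + 3 = x*(-1 - x) + 3 = 3 + x*(-1 - x))
(8*N(2) + (5 - 4))*(-25*(f(-5) + 8)) = (8*0 + (5 - 4))*(-25*((3 - 1*(-5)*(1 - 5)) + 8)) = (0 + 1)*(-25*((3 - 1*(-5)*(-4)) + 8)) = 1*(-25*((3 - 20) + 8)) = 1*(-25*(-17 + 8)) = 1*(-25*(-9)) = 1*225 = 225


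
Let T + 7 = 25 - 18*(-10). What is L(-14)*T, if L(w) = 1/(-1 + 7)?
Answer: 33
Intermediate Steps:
T = 198 (T = -7 + (25 - 18*(-10)) = -7 + (25 + 180) = -7 + 205 = 198)
L(w) = ⅙ (L(w) = 1/6 = ⅙)
L(-14)*T = (⅙)*198 = 33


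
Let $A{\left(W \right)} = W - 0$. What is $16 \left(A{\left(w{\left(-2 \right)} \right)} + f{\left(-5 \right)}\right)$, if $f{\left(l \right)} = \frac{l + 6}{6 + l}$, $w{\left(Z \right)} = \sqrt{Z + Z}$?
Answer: $16 + 32 i \approx 16.0 + 32.0 i$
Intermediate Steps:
$w{\left(Z \right)} = \sqrt{2} \sqrt{Z}$ ($w{\left(Z \right)} = \sqrt{2 Z} = \sqrt{2} \sqrt{Z}$)
$f{\left(l \right)} = 1$ ($f{\left(l \right)} = \frac{6 + l}{6 + l} = 1$)
$A{\left(W \right)} = W$ ($A{\left(W \right)} = W + 0 = W$)
$16 \left(A{\left(w{\left(-2 \right)} \right)} + f{\left(-5 \right)}\right) = 16 \left(\sqrt{2} \sqrt{-2} + 1\right) = 16 \left(\sqrt{2} i \sqrt{2} + 1\right) = 16 \left(2 i + 1\right) = 16 \left(1 + 2 i\right) = 16 + 32 i$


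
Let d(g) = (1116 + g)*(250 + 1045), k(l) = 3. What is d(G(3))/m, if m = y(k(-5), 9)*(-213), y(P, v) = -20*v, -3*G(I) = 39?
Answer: 285677/7668 ≈ 37.256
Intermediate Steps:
G(I) = -13 (G(I) = -⅓*39 = -13)
d(g) = 1445220 + 1295*g (d(g) = (1116 + g)*1295 = 1445220 + 1295*g)
m = 38340 (m = -20*9*(-213) = -180*(-213) = 38340)
d(G(3))/m = (1445220 + 1295*(-13))/38340 = (1445220 - 16835)*(1/38340) = 1428385*(1/38340) = 285677/7668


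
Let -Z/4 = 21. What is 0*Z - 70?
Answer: -70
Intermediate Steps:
Z = -84 (Z = -4*21 = -84)
0*Z - 70 = 0*(-84) - 70 = 0 - 70 = -70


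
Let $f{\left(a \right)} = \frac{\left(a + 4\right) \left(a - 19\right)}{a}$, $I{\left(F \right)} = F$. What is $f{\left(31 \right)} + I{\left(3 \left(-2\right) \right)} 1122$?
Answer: $- \frac{208272}{31} \approx -6718.5$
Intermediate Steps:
$f{\left(a \right)} = \frac{\left(-19 + a\right) \left(4 + a\right)}{a}$ ($f{\left(a \right)} = \frac{\left(4 + a\right) \left(-19 + a\right)}{a} = \frac{\left(-19 + a\right) \left(4 + a\right)}{a}$)
$f{\left(31 \right)} + I{\left(3 \left(-2\right) \right)} 1122 = \left(-15 + 31 - \frac{76}{31}\right) + 3 \left(-2\right) 1122 = \left(-15 + 31 - \frac{76}{31}\right) - 6732 = \frac{420}{31} - 6732 = - \frac{208272}{31}$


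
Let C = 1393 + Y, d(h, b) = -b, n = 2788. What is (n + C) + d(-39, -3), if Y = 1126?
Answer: 5310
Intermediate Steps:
C = 2519 (C = 1393 + 1126 = 2519)
(n + C) + d(-39, -3) = (2788 + 2519) - 1*(-3) = 5307 + 3 = 5310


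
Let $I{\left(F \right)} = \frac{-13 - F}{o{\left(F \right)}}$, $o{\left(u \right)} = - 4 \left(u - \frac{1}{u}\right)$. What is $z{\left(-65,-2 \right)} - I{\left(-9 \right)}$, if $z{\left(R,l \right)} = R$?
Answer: $- \frac{5191}{80} \approx -64.887$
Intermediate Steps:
$o{\left(u \right)} = - 4 u + \frac{4}{u}$
$I{\left(F \right)} = \frac{-13 - F}{- 4 F + \frac{4}{F}}$
$z{\left(-65,-2 \right)} - I{\left(-9 \right)} = -65 - \frac{1}{4} \left(-9\right) \frac{1}{-1 + \left(-9\right)^{2}} \left(13 - 9\right) = -65 - \frac{1}{4} \left(-9\right) \frac{1}{-1 + 81} \cdot 4 = -65 - \frac{1}{4} \left(-9\right) \frac{1}{80} \cdot 4 = -65 - - \frac{9}{80} = -65 + \frac{9}{80} = - \frac{5191}{80}$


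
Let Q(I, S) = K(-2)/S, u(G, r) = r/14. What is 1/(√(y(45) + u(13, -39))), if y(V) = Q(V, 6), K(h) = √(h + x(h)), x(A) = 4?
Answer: -I*√42/√(117 - 7*√2) ≈ -0.62622*I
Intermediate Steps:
u(G, r) = r/14 (u(G, r) = r*(1/14) = r/14)
K(h) = √(4 + h) (K(h) = √(h + 4) = √(4 + h))
Q(I, S) = √2/S (Q(I, S) = √(4 - 2)/S = √2/S)
y(V) = √2/6
1/(√(y(45) + u(13, -39))) = 1/(√(√2/6 + (1/14)*(-39))) = 1/(√(√2/6 - 39/14)) = 1/(√(-39/14 + √2/6)) = (-39/14 + √2/6)^(-½)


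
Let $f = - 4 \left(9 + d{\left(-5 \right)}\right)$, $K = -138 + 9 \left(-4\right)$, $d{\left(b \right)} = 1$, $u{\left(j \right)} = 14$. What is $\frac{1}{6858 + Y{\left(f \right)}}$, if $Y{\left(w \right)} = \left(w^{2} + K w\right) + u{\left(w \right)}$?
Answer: $\frac{1}{15432} \approx 6.48 \cdot 10^{-5}$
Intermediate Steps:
$K = -174$ ($K = -138 - 36 = -174$)
$f = -40$ ($f = - 4 \left(9 + 1\right) = \left(-4\right) 10 = -40$)
$Y{\left(w \right)} = 14 + w^{2} - 174 w$ ($Y{\left(w \right)} = \left(w^{2} - 174 w\right) + 14 = 14 + w^{2} - 174 w$)
$\frac{1}{6858 + Y{\left(f \right)}} = \frac{1}{6858 + \left(14 + \left(-40\right)^{2} - -6960\right)} = \frac{1}{6858 + \left(14 + 1600 + 6960\right)} = \frac{1}{6858 + 8574} = \frac{1}{15432}$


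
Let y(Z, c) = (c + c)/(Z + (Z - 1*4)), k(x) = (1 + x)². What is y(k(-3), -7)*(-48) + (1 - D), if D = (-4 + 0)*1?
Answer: 173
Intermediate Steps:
y(Z, c) = 2*c/(-4 + 2*Z) (y(Z, c) = (2*c)/(Z + (Z - 4)) = (2*c)/(Z + (-4 + Z)) = (2*c)/(-4 + 2*Z) = 2*c/(-4 + 2*Z))
D = -4 (D = -4*1 = -4)
y(k(-3), -7)*(-48) + (1 - D) = -7/(-2 + (1 - 3)²)*(-48) + (1 - 1*(-4)) = -7/(-2 + (-2)²)*(-48) + (1 + 4) = -7/(-2 + 4)*(-48) + 5 = -7/2*(-48) + 5 = 168 + 5 = 173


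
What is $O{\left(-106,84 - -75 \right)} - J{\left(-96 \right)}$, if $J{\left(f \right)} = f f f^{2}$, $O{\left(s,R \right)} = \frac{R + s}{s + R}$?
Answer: $-84934655$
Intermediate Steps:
$O{\left(s,R \right)} = 1$ ($O{\left(s,R \right)} = \frac{R + s}{R + s} = 1$)
$J{\left(f \right)} = f^{4}$ ($J{\left(f \right)} = f^{2} f^{2} = f^{4}$)
$O{\left(-106,84 - -75 \right)} - J{\left(-96 \right)} = 1 - \left(-96\right)^{4} = 1 - 84934656 = -84934655$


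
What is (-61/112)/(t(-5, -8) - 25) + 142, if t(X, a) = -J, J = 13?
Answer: 604413/4256 ≈ 142.01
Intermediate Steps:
t(X, a) = -13 (t(X, a) = -1*13 = -13)
(-61/112)/(t(-5, -8) - 25) + 142 = (-61/112)/(-13 - 25) + 142 = (-61*1/112)/(-38) + 142 = -1/38*(-61/112) + 142 = 61/4256 + 142 = 604413/4256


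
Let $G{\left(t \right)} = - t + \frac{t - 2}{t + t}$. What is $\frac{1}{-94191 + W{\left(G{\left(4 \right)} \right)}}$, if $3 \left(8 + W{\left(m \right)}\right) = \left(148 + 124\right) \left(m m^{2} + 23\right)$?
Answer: $- \frac{12}{1162739} \approx -1.032 \cdot 10^{-5}$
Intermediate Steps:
$G{\left(t \right)} = - t + \frac{-2 + t}{2 t}$
$W{\left(m \right)} = \frac{6232}{3} + \frac{272 m^{3}}{3}$ ($W{\left(m \right)} = -8 + \frac{\left(148 + 124\right) \left(m m^{2} + 23\right)}{3} = -8 + \frac{272 \left(m^{3} + 23\right)}{3} = -8 + \frac{272 \left(23 + m^{3}\right)}{3} = -8 + \frac{6256 + 272 m^{3}}{3} = -8 + \left(\frac{6256}{3} + \frac{272 m^{3}}{3}\right) = \frac{6232}{3} + \frac{272 m^{3}}{3}$)
$\frac{1}{-94191 + W{\left(G{\left(4 \right)} \right)}} = \frac{1}{-94191 + \left(\frac{6232}{3} + \frac{272 \left(\frac{1}{2} - 4 - \frac{1}{4}\right)^{3}}{3}\right)} = \frac{1}{-94191 + \left(\frac{6232}{3} + \frac{272 \left(- \frac{15}{4}\right)^{3}}{3}\right)} = \frac{1}{-94191 + \left(\frac{6232}{3} + \frac{272}{3} \left(- \frac{3375}{64}\right)\right)} = \frac{1}{-94191 + \left(\frac{6232}{3} - \frac{19125}{4}\right)} = \frac{1}{-94191 - \frac{32447}{12}} = \frac{1}{- \frac{1162739}{12}} = - \frac{12}{1162739}$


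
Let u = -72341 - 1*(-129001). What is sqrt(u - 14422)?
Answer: 7*sqrt(862) ≈ 205.52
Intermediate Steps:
u = 56660 (u = -72341 + 129001 = 56660)
sqrt(u - 14422) = sqrt(56660 - 14422) = sqrt(42238) = 7*sqrt(862)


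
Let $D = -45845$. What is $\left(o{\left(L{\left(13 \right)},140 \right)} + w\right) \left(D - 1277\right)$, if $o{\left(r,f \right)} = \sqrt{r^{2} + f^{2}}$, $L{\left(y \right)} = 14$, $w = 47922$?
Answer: $-2258180484 - 659708 \sqrt{101} \approx -2.2648 \cdot 10^{9}$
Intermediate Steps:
$o{\left(r,f \right)} = \sqrt{f^{2} + r^{2}}$
$\left(o{\left(L{\left(13 \right)},140 \right)} + w\right) \left(D - 1277\right) = \left(\sqrt{140^{2} + 14^{2}} + 47922\right) \left(-45845 - 1277\right) = \left(\sqrt{19600 + 196} + 47922\right) \left(-47122\right) = \left(\sqrt{19796} + 47922\right) \left(-47122\right) = \left(14 \sqrt{101} + 47922\right) \left(-47122\right) = \left(47922 + 14 \sqrt{101}\right) \left(-47122\right) = -2258180484 - 659708 \sqrt{101}$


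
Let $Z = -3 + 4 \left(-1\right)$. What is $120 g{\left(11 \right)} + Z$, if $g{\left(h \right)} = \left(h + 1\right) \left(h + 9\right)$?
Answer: $28793$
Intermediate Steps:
$Z = -7$ ($Z = -3 - 4 = -7$)
$g{\left(h \right)} = \left(1 + h\right) \left(9 + h\right)$
$120 g{\left(11 \right)} + Z = 120 \left(9 + 11^{2} + 10 \cdot 11\right) - 7 = 120 \left(9 + 121 + 110\right) - 7 = 120 \cdot 240 - 7 = 28800 - 7 = 28793$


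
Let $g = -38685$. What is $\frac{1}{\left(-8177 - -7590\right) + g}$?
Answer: $- \frac{1}{39272} \approx -2.5463 \cdot 10^{-5}$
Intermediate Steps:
$\frac{1}{\left(-8177 - -7590\right) + g} = \frac{1}{\left(-8177 - -7590\right) - 38685} = \frac{1}{\left(-8177 + 7590\right) - 38685} = \frac{1}{-587 - 38685} = \frac{1}{-39272} = - \frac{1}{39272}$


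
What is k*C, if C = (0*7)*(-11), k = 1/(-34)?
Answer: 0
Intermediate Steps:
k = -1/34 ≈ -0.029412
C = 0 (C = 0*(-11) = 0)
k*C = -1/34*0 = 0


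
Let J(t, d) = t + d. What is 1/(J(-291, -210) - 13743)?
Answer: -1/14244 ≈ -7.0205e-5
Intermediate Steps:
J(t, d) = d + t
1/(J(-291, -210) - 13743) = 1/((-210 - 291) - 13743) = 1/(-501 - 13743) = 1/(-14244) = -1/14244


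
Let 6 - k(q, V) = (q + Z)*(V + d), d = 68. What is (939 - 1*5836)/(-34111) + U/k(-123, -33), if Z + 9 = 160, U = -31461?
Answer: 1077935849/33224114 ≈ 32.444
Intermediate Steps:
Z = 151 (Z = -9 + 160 = 151)
k(q, V) = 6 - (68 + V)*(151 + q) (k(q, V) = 6 - (q + 151)*(V + 68) = 6 - (151 + q)*(68 + V) = 6 - (68 + V)*(151 + q))
(939 - 1*5836)/(-34111) + U/k(-123, -33) = (939 - 1*5836)/(-34111) - 31461/(-10262 - 151*(-33) - 68*(-123) - 1*(-33)*(-123)) = (939 - 5836)*(-1/34111) - 31461/(-10262 + 4983 + 8364 - 4059) = -4897*(-1/34111) - 31461/(-974) = 4897/34111 - 31461*(-1/974) = 4897/34111 + 31461/974 = 1077935849/33224114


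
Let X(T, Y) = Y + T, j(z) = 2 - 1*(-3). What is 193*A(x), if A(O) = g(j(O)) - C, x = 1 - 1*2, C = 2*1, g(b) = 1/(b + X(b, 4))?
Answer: -5211/14 ≈ -372.21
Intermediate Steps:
j(z) = 5 (j(z) = 2 + 3 = 5)
X(T, Y) = T + Y
g(b) = 1/(4 + 2*b) (g(b) = 1/(b + (b + 4)) = 1/(b + (4 + b)) = 1/(4 + 2*b))
C = 2
x = -1 (x = 1 - 2 = -1)
A(O) = -27/14 (A(O) = 1/(2*(2 + 5)) - 1*2 = (1/2)/7 - 2 = (1/2)*(1/7) - 2 = 1/14 - 2 = -27/14)
193*A(x) = 193*(-27/14) = -5211/14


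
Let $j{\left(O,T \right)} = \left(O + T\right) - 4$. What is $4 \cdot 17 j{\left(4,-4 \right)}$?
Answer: $-272$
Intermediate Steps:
$j{\left(O,T \right)} = -4 + O + T$
$4 \cdot 17 j{\left(4,-4 \right)} = 4 \cdot 17 \left(-4 + 4 - 4\right) = 68 \left(-4\right) = -272$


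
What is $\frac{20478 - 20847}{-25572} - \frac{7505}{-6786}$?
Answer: $\frac{32403649}{28921932} \approx 1.1204$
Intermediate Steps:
$\frac{20478 - 20847}{-25572} - \frac{7505}{-6786} = \left(-369\right) \left(- \frac{1}{25572}\right) - - \frac{7505}{6786} = \frac{123}{8524} + \frac{7505}{6786} = \frac{32403649}{28921932}$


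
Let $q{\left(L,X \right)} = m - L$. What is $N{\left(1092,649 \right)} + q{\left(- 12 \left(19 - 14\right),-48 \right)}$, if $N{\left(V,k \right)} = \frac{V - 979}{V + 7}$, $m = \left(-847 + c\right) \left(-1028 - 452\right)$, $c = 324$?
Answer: $\frac{850736013}{1099} \approx 7.741 \cdot 10^{5}$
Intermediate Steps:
$m = 774040$ ($m = \left(-847 + 324\right) \left(-1028 - 452\right) = \left(-523\right) \left(-1480\right) = 774040$)
$N{\left(V,k \right)} = \frac{-979 + V}{7 + V}$
$q{\left(L,X \right)} = 774040 - L$
$N{\left(1092,649 \right)} + q{\left(- 12 \left(19 - 14\right),-48 \right)} = \frac{-979 + 1092}{7 + 1092} + \left(774040 - - 12 \left(19 - 14\right)\right) = \frac{1}{1099} \cdot 113 + \left(774040 - \left(-12\right) 5\right) = \frac{1}{1099} \cdot 113 + \left(774040 - -60\right) = \frac{113}{1099} + \left(774040 + 60\right) = \frac{113}{1099} + 774100 = \frac{850736013}{1099}$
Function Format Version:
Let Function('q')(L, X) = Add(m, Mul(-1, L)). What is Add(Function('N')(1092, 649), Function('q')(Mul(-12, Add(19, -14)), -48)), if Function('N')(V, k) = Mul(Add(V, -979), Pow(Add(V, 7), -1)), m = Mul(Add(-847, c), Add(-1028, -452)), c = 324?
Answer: Rational(850736013, 1099) ≈ 7.7410e+5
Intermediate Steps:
m = 774040 (m = Mul(Add(-847, 324), Add(-1028, -452)) = Mul(-523, -1480) = 774040)
Function('N')(V, k) = Mul(Pow(Add(7, V), -1), Add(-979, V)) (Function('N')(V, k) = Mul(Add(-979, V), Pow(Add(7, V), -1)) = Mul(Pow(Add(7, V), -1), Add(-979, V)))
Function('q')(L, X) = Add(774040, Mul(-1, L))
Add(Function('N')(1092, 649), Function('q')(Mul(-12, Add(19, -14)), -48)) = Add(Mul(Pow(Add(7, 1092), -1), Add(-979, 1092)), Add(774040, Mul(-1, Mul(-12, Add(19, -14))))) = Add(Mul(Pow(1099, -1), 113), Add(774040, Mul(-1, Mul(-12, 5)))) = Add(Mul(Rational(1, 1099), 113), Add(774040, Mul(-1, -60))) = Add(Rational(113, 1099), Add(774040, 60)) = Add(Rational(113, 1099), 774100) = Rational(850736013, 1099)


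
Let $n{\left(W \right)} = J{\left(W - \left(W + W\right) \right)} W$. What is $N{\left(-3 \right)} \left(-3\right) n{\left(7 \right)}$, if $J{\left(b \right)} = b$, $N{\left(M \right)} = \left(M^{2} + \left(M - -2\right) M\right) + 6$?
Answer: $2646$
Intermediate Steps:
$N{\left(M \right)} = 6 + M^{2} + M \left(2 + M\right)$ ($N{\left(M \right)} = \left(M^{2} + \left(M + 2\right) M\right) + 6 = \left(M^{2} + \left(2 + M\right) M\right) + 6 = \left(M^{2} + M \left(2 + M\right)\right) + 6 = 6 + M^{2} + M \left(2 + M\right)$)
$n{\left(W \right)} = - W^{2}$ ($n{\left(W \right)} = \left(W - \left(W + W\right)\right) W = \left(W - 2 W\right) W = - W W = - W^{2}$)
$N{\left(-3 \right)} \left(-3\right) n{\left(7 \right)} = \left(6 + 2 \left(-3\right) + 2 \left(-3\right)^{2}\right) \left(-3\right) \left(- 7^{2}\right) = \left(6 - 6 + 2 \cdot 9\right) \left(-3\right) \left(\left(-1\right) 49\right) = \left(6 - 6 + 18\right) \left(-3\right) \left(-49\right) = 18 \left(-3\right) \left(-49\right) = \left(-54\right) \left(-49\right) = 2646$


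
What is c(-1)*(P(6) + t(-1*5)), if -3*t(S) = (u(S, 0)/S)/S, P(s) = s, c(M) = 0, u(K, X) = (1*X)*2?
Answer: 0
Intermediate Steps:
u(K, X) = 2*X (u(K, X) = X*2 = 2*X)
t(S) = 0 (t(S) = -(2*0)/S/(3*S) = -0/S/(3*S) = -0/S = -⅓*0 = 0)
c(-1)*(P(6) + t(-1*5)) = 0*(6 + 0) = 0*6 = 0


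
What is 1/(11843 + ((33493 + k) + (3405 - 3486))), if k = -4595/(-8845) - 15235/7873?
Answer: 13927337/630261920507 ≈ 2.2098e-5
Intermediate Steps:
k = -19715428/13927337 (k = -4595*(-1/8845) - 15235*1/7873 = 919/1769 - 15235/7873 = -19715428/13927337 ≈ -1.4156)
1/(11843 + ((33493 + k) + (3405 - 3486))) = 1/(11843 + ((33493 - 19715428/13927337) + (3405 - 3486))) = 1/(11843 + (466448582713/13927337 - 81)) = 1/(11843 + 465320468416/13927337) = 1/(630261920507/13927337) = 13927337/630261920507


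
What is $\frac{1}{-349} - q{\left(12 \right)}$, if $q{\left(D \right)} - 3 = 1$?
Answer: $- \frac{1397}{349} \approx -4.0029$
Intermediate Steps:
$q{\left(D \right)} = 4$ ($q{\left(D \right)} = 3 + 1 = 4$)
$\frac{1}{-349} - q{\left(12 \right)} = \frac{1}{-349} - 4 = - \frac{1}{349} - 4 = - \frac{1397}{349}$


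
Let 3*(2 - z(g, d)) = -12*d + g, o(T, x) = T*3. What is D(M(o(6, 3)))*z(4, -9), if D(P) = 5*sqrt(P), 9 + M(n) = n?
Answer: -530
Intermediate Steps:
o(T, x) = 3*T
M(n) = -9 + n
z(g, d) = 2 + 4*d - g/3 (z(g, d) = 2 - (-12*d + g)/3 = 2 - (g - 12*d)/3 = 2 + (4*d - g/3) = 2 + 4*d - g/3)
D(M(o(6, 3)))*z(4, -9) = (5*sqrt(-9 + 3*6))*(2 + 4*(-9) - 1/3*4) = (5*sqrt(-9 + 18))*(2 - 36 - 4/3) = (5*sqrt(9))*(-106/3) = (5*3)*(-106/3) = 15*(-106/3) = -530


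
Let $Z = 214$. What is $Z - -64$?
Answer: $278$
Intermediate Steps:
$Z - -64 = 214 - -64 = 214 + 64 = 278$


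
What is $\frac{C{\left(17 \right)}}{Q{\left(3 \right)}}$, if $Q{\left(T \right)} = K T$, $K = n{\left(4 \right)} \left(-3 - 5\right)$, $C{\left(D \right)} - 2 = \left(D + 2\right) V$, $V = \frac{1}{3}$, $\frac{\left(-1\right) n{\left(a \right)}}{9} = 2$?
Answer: $\frac{25}{1296} \approx 0.01929$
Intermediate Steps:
$n{\left(a \right)} = -18$ ($n{\left(a \right)} = \left(-9\right) 2 = -18$)
$V = \frac{1}{3} \approx 0.33333$
$C{\left(D \right)} = \frac{8}{3} + \frac{D}{3}$ ($C{\left(D \right)} = 2 + \left(D + 2\right) \frac{1}{3} = 2 + \left(2 + D\right) \frac{1}{3} = 2 + \left(\frac{2}{3} + \frac{D}{3}\right) = \frac{8}{3} + \frac{D}{3}$)
$K = 144$ ($K = - 18 \left(-3 - 5\right) = \left(-18\right) \left(-8\right) = 144$)
$Q{\left(T \right)} = 144 T$
$\frac{C{\left(17 \right)}}{Q{\left(3 \right)}} = \frac{\frac{8}{3} + \frac{1}{3} \cdot 17}{144 \cdot 3} = \frac{\frac{8}{3} + \frac{17}{3}}{432} = \frac{25}{3} \cdot \frac{1}{432} = \frac{25}{1296}$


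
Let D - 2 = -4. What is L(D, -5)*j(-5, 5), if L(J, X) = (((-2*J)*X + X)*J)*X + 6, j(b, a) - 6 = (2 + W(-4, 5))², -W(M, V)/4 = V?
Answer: -80520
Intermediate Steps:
D = -2 (D = 2 - 4 = -2)
W(M, V) = -4*V
j(b, a) = 330 (j(b, a) = 6 + (2 - 4*5)² = 6 + (2 - 20)² = 6 + (-18)² = 6 + 324 = 330)
L(J, X) = 6 + J*X*(X - 2*J*X) (L(J, X) = ((-2*J*X + X)*J)*X + 6 = ((X - 2*J*X)*J)*X + 6 = (J*(X - 2*J*X))*X + 6 = J*X*(X - 2*J*X) + 6 = 6 + J*X*(X - 2*J*X))
L(D, -5)*j(-5, 5) = (6 - 2*(-5)² - 2*(-2)²*(-5)²)*330 = (6 - 2*25 - 2*4*25)*330 = (6 - 50 - 200)*330 = -244*330 = -80520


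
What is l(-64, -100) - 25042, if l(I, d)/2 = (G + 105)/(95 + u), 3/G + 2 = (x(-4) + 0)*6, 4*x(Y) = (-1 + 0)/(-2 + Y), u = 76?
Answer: -9991276/399 ≈ -25041.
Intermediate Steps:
x(Y) = -1/(4*(-2 + Y)) (x(Y) = ((-1 + 0)/(-2 + Y))/4 = (-1/(-2 + Y))/4 = -1/(4*(-2 + Y)))
G = -12/7 (G = 3/(-2 + (-1/(-8 + 4*(-4)) + 0)*6) = 3/(-2 + (-1/(-8 - 16) + 0)*6) = 3/(-2 + (-1/(-24) + 0)*6) = 3/(-2 + (-1*(-1/24) + 0)*6) = 3/(-2 + (1/24 + 0)*6) = 3/(-2 + (1/24)*6) = 3/(-2 + ¼) = 3/(-7/4) = 3*(-4/7) = -12/7 ≈ -1.7143)
l(I, d) = 482/399 (l(I, d) = 2*((-12/7 + 105)/(95 + 76)) = 2*((723/7)/171) = 2*((723/7)*(1/171)) = 2*(241/399) = 482/399)
l(-64, -100) - 25042 = 482/399 - 25042 = -9991276/399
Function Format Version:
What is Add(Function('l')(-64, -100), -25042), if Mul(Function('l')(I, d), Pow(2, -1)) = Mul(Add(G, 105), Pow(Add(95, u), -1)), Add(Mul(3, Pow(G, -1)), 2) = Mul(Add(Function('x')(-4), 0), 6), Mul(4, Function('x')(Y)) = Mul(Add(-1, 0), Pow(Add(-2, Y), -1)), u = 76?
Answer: Rational(-9991276, 399) ≈ -25041.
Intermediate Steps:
Function('x')(Y) = Mul(Rational(-1, 4), Pow(Add(-2, Y), -1)) (Function('x')(Y) = Mul(Rational(1, 4), Mul(Add(-1, 0), Pow(Add(-2, Y), -1))) = Mul(Rational(1, 4), Mul(-1, Pow(Add(-2, Y), -1))) = Mul(Rational(-1, 4), Pow(Add(-2, Y), -1)))
G = Rational(-12, 7) (G = Mul(3, Pow(Add(-2, Mul(Add(Mul(-1, Pow(Add(-8, Mul(4, -4)), -1)), 0), 6)), -1)) = Mul(3, Pow(Add(-2, Mul(Add(Mul(-1, Pow(Add(-8, -16), -1)), 0), 6)), -1)) = Mul(3, Pow(Add(-2, Mul(Add(Mul(-1, Pow(-24, -1)), 0), 6)), -1)) = Mul(3, Pow(Add(-2, Mul(Add(Mul(-1, Rational(-1, 24)), 0), 6)), -1)) = Mul(3, Pow(Add(-2, Mul(Add(Rational(1, 24), 0), 6)), -1)) = Mul(3, Pow(Add(-2, Mul(Rational(1, 24), 6)), -1)) = Mul(3, Pow(Add(-2, Rational(1, 4)), -1)) = Mul(3, Pow(Rational(-7, 4), -1)) = Mul(3, Rational(-4, 7)) = Rational(-12, 7) ≈ -1.7143)
Function('l')(I, d) = Rational(482, 399) (Function('l')(I, d) = Mul(2, Mul(Add(Rational(-12, 7), 105), Pow(Add(95, 76), -1))) = Mul(2, Mul(Rational(723, 7), Pow(171, -1))) = Mul(2, Mul(Rational(723, 7), Rational(1, 171))) = Mul(2, Rational(241, 399)) = Rational(482, 399))
Add(Function('l')(-64, -100), -25042) = Add(Rational(482, 399), -25042) = Rational(-9991276, 399)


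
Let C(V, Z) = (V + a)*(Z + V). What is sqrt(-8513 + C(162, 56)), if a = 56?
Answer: sqrt(39011) ≈ 197.51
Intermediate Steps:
C(V, Z) = (56 + V)*(V + Z) (C(V, Z) = (V + 56)*(Z + V) = (56 + V)*(V + Z))
sqrt(-8513 + C(162, 56)) = sqrt(-8513 + (162**2 + 56*162 + 56*56 + 162*56)) = sqrt(-8513 + (26244 + 9072 + 3136 + 9072)) = sqrt(-8513 + 47524) = sqrt(39011)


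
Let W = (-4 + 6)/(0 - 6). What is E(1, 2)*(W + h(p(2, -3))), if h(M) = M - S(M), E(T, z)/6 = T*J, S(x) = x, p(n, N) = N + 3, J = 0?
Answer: 0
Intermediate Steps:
p(n, N) = 3 + N
W = -⅓ (W = 2/(-6) = 2*(-⅙) = -⅓ ≈ -0.33333)
E(T, z) = 0 (E(T, z) = 6*(T*0) = 6*0 = 0)
h(M) = 0 (h(M) = M - M = 0)
E(1, 2)*(W + h(p(2, -3))) = 0*(-⅓ + 0) = 0*(-⅓) = 0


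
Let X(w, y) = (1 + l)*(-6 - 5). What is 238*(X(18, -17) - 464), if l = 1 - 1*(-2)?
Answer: -120904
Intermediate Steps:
l = 3 (l = 1 + 2 = 3)
X(w, y) = -44 (X(w, y) = (1 + 3)*(-6 - 5) = 4*(-11) = -44)
238*(X(18, -17) - 464) = 238*(-44 - 464) = 238*(-508) = -120904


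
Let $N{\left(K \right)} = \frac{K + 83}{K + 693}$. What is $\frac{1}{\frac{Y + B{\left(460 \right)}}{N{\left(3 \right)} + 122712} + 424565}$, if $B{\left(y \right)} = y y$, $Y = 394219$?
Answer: $\frac{42703819}{18130757738747} \approx 2.3553 \cdot 10^{-6}$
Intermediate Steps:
$N{\left(K \right)} = \frac{83 + K}{693 + K}$
$B{\left(y \right)} = y^{2}$
$\frac{1}{\frac{Y + B{\left(460 \right)}}{N{\left(3 \right)} + 122712} + 424565} = \frac{1}{\frac{394219 + 460^{2}}{\frac{83 + 3}{693 + 3} + 122712} + 424565} = \frac{1}{\frac{394219 + 211600}{\frac{1}{696} \cdot 86 + 122712} + 424565} = \frac{1}{\frac{605819}{\frac{1}{696} \cdot 86 + 122712} + 424565} = \frac{1}{\frac{605819}{\frac{43}{348} + 122712} + 424565} = \frac{1}{\frac{605819}{\frac{42703819}{348}} + 424565} = \frac{1}{605819 \cdot \frac{348}{42703819} + 424565} = \frac{1}{\frac{210825012}{42703819} + 424565} = \frac{1}{\frac{18130757738747}{42703819}} = \frac{42703819}{18130757738747}$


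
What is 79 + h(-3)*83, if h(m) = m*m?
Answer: 826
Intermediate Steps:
h(m) = m²
79 + h(-3)*83 = 79 + (-3)²*83 = 79 + 9*83 = 79 + 747 = 826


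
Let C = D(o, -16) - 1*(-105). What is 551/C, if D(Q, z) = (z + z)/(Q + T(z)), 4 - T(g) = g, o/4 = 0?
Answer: 2755/517 ≈ 5.3288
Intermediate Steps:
o = 0 (o = 4*0 = 0)
T(g) = 4 - g
D(Q, z) = 2*z/(4 + Q - z) (D(Q, z) = (z + z)/(Q + (4 - z)) = (2*z)/(4 + Q - z) = 2*z/(4 + Q - z))
C = 517/5 (C = 2*(-16)/(4 + 0 - 1*(-16)) - 1*(-105) = 2*(-16)/(4 + 0 + 16) + 105 = 2*(-16)/20 + 105 = 2*(-16)*(1/20) + 105 = -8/5 + 105 = 517/5 ≈ 103.40)
551/C = 551/(517/5) = 551*(5/517) = 2755/517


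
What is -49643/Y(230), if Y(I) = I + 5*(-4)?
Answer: -49643/210 ≈ -236.40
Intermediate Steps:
Y(I) = -20 + I (Y(I) = I - 20 = -20 + I)
-49643/Y(230) = -49643/(-20 + 230) = -49643/210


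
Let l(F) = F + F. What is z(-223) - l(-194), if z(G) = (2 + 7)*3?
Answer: 415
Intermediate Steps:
z(G) = 27 (z(G) = 9*3 = 27)
l(F) = 2*F
z(-223) - l(-194) = 27 - 2*(-194) = 27 - 1*(-388) = 27 + 388 = 415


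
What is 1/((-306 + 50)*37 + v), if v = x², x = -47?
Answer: -1/7263 ≈ -0.00013768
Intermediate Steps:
v = 2209 (v = (-47)² = 2209)
1/((-306 + 50)*37 + v) = 1/((-306 + 50)*37 + 2209) = 1/(-256*37 + 2209) = 1/(-9472 + 2209) = 1/(-7263) = -1/7263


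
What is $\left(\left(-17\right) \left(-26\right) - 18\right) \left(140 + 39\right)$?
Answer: $75896$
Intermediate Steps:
$\left(\left(-17\right) \left(-26\right) - 18\right) \left(140 + 39\right) = \left(442 - 18\right) 179 = 424 \cdot 179 = 75896$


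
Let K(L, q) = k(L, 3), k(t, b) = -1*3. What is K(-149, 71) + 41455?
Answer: 41452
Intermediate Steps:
k(t, b) = -3
K(L, q) = -3
K(-149, 71) + 41455 = -3 + 41455 = 41452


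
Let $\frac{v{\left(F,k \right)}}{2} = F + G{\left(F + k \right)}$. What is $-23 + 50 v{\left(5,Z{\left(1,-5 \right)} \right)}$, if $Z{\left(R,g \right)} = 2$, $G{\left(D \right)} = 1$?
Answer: $577$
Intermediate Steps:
$v{\left(F,k \right)} = 2 + 2 F$ ($v{\left(F,k \right)} = 2 \left(F + 1\right) = 2 \left(1 + F\right) = 2 + 2 F$)
$-23 + 50 v{\left(5,Z{\left(1,-5 \right)} \right)} = -23 + 50 \left(2 + 2 \cdot 5\right) = -23 + 50 \left(2 + 10\right) = -23 + 50 \cdot 12 = -23 + 600 = 577$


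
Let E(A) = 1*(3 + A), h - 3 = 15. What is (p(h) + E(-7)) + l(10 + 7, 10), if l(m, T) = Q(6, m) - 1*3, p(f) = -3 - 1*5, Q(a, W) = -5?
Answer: -20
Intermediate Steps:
h = 18 (h = 3 + 15 = 18)
E(A) = 3 + A
p(f) = -8 (p(f) = -3 - 5 = -8)
l(m, T) = -8 (l(m, T) = -5 - 1*3 = -5 - 3 = -8)
(p(h) + E(-7)) + l(10 + 7, 10) = (-8 + (3 - 7)) - 8 = (-8 - 4) - 8 = -12 - 8 = -20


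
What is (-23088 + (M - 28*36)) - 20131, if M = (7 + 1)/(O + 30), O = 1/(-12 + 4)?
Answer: -10570189/239 ≈ -44227.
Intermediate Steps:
O = -⅛ (O = 1/(-8) = -⅛ ≈ -0.12500)
M = 64/239 (M = (7 + 1)/(-⅛ + 30) = 8/(239/8) = 8*(8/239) = 64/239 ≈ 0.26778)
(-23088 + (M - 28*36)) - 20131 = (-23088 + (64/239 - 28*36)) - 20131 = (-23088 + (64/239 - 1008)) - 20131 = (-23088 - 240848/239) - 20131 = -5758880/239 - 20131 = -10570189/239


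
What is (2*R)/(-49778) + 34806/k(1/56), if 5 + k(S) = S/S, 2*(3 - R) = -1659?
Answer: -216572466/24889 ≈ -8701.5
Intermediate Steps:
R = 1665/2 (R = 3 - ½*(-1659) = 3 + 1659/2 = 1665/2 ≈ 832.50)
k(S) = -4 (k(S) = -5 + S/S = -5 + 1 = -4)
(2*R)/(-49778) + 34806/k(1/56) = (2*(1665/2))/(-49778) + 34806/(-4) = 1665*(-1/49778) + 34806*(-¼) = -1665/49778 - 17403/2 = -216572466/24889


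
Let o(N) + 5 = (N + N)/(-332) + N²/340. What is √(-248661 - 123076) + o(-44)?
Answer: 6767/7055 + I*√371737 ≈ 0.95918 + 609.7*I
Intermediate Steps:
o(N) = -5 - N/166 + N²/340 (o(N) = -5 + ((N + N)/(-332) + N²/340) = -5 + ((2*N)*(-1/332) + N²*(1/340)) = -5 + (-N/166 + N²/340) = -5 - N/166 + N²/340)
√(-248661 - 123076) + o(-44) = √(-248661 - 123076) + (-5 - 1/166*(-44) + (1/340)*(-44)²) = √(-371737) + (-5 + 22/83 + (1/340)*1936) = I*√371737 + (-5 + 22/83 + 484/85) = I*√371737 + 6767/7055 = 6767/7055 + I*√371737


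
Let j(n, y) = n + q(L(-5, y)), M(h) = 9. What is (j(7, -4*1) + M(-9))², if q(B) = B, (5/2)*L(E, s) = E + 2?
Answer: 5476/25 ≈ 219.04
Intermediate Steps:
L(E, s) = ⅘ + 2*E/5 (L(E, s) = 2*(E + 2)/5 = 2*(2 + E)/5 = ⅘ + 2*E/5)
j(n, y) = -6/5 + n (j(n, y) = n + (⅘ + (⅖)*(-5)) = n + (⅘ - 2) = n - 6/5 = -6/5 + n)
(j(7, -4*1) + M(-9))² = ((-6/5 + 7) + 9)² = (29/5 + 9)² = (74/5)² = 5476/25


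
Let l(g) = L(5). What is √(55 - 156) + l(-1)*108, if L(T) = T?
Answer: 540 + I*√101 ≈ 540.0 + 10.05*I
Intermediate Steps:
l(g) = 5
√(55 - 156) + l(-1)*108 = √(55 - 156) + 5*108 = √(-101) + 540 = I*√101 + 540 = 540 + I*√101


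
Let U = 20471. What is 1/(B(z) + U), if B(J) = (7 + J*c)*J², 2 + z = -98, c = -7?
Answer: 1/7090471 ≈ 1.4103e-7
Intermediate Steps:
z = -100 (z = -2 - 98 = -100)
B(J) = J²*(7 - 7*J) (B(J) = (7 + J*(-7))*J² = (7 - 7*J)*J² = J²*(7 - 7*J))
1/(B(z) + U) = 1/(7*(-100)²*(1 - 1*(-100)) + 20471) = 1/(7*10000*(1 + 100) + 20471) = 1/(7*10000*101 + 20471) = 1/(7070000 + 20471) = 1/7090471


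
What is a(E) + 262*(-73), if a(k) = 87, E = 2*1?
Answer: -19039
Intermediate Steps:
E = 2
a(E) + 262*(-73) = 87 + 262*(-73) = 87 - 19126 = -19039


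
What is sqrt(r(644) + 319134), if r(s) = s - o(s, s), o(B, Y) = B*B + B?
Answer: I*sqrt(95602) ≈ 309.2*I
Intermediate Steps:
o(B, Y) = B + B**2 (o(B, Y) = B**2 + B = B + B**2)
r(s) = s - s*(1 + s)
sqrt(r(644) + 319134) = sqrt(-1*644**2 + 319134) = sqrt(-1*414736 + 319134) = sqrt(-414736 + 319134) = sqrt(-95602) = I*sqrt(95602)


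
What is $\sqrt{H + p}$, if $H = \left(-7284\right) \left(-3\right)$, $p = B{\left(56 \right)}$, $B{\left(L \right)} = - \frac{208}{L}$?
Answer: $\frac{\sqrt{1070566}}{7} \approx 147.81$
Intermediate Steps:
$p = - \frac{26}{7}$ ($p = - \frac{208}{56} = \left(-208\right) \frac{1}{56} = - \frac{26}{7} \approx -3.7143$)
$H = 21852$
$\sqrt{H + p} = \sqrt{21852 - \frac{26}{7}} = \sqrt{\frac{152938}{7}} = \frac{\sqrt{1070566}}{7}$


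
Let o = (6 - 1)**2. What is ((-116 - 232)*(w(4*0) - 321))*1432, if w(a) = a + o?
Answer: 147507456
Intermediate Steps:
o = 25 (o = 5**2 = 25)
w(a) = 25 + a (w(a) = a + 25 = 25 + a)
((-116 - 232)*(w(4*0) - 321))*1432 = ((-116 - 232)*((25 + 4*0) - 321))*1432 = -348*((25 + 0) - 321)*1432 = -348*(25 - 321)*1432 = -348*(-296)*1432 = 103008*1432 = 147507456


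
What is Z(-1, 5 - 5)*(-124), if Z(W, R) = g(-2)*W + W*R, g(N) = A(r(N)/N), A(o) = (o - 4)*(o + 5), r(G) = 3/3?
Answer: -2511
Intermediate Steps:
r(G) = 1 (r(G) = 3*(⅓) = 1)
A(o) = (-4 + o)*(5 + o)
g(N) = -20 + 1/N + N⁻² (g(N) = -20 + 1/N + (1/N)² = -20 + 1/N + N⁻²)
Z(W, R) = -81*W/4 + R*W (Z(W, R) = (-20 + 1/(-2) + (-2)⁻²)*W + W*R = (-20 - ½ + ¼)*W + R*W = -81*W/4 + R*W)
Z(-1, 5 - 5)*(-124) = ((¼)*(-1)*(-81 + 4*(5 - 5)))*(-124) = ((¼)*(-1)*(-81 + 4*0))*(-124) = ((¼)*(-1)*(-81 + 0))*(-124) = ((¼)*(-1)*(-81))*(-124) = (81/4)*(-124) = -2511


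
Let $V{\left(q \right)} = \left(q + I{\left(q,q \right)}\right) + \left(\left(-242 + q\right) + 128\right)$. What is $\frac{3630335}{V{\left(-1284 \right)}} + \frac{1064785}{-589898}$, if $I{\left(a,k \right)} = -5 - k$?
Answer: $- \frac{2143021249185}{827626894} \approx -2589.4$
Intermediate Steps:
$V{\left(q \right)} = -119 + q$ ($V{\left(q \right)} = \left(q - \left(5 + q\right)\right) + \left(\left(-242 + q\right) + 128\right) = -5 + \left(-114 + q\right) = -119 + q$)
$\frac{3630335}{V{\left(-1284 \right)}} + \frac{1064785}{-589898} = \frac{3630335}{-119 - 1284} + \frac{1064785}{-589898} = \frac{3630335}{-1403} + 1064785 \left(- \frac{1}{589898}\right) = 3630335 \left(- \frac{1}{1403}\right) - \frac{1064785}{589898} = - \frac{3630335}{1403} - \frac{1064785}{589898} = - \frac{2143021249185}{827626894}$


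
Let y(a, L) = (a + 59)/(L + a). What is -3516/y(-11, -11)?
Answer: 3223/2 ≈ 1611.5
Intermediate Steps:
y(a, L) = (59 + a)/(L + a)
-3516/y(-11, -11) = -3516*(-11 - 11)/(59 - 11) = -3516/(48/(-22)) = -3516/((-1/22*48)) = -3516/(-24/11) = -3516*(-11/24) = 3223/2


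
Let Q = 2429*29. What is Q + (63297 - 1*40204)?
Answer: 93534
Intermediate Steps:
Q = 70441
Q + (63297 - 1*40204) = 70441 + (63297 - 1*40204) = 70441 + (63297 - 40204) = 70441 + 23093 = 93534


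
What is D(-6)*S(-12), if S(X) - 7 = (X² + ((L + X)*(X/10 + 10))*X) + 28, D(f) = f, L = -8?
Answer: -13746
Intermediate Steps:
S(X) = 35 + X² + X*(-8 + X)*(10 + X/10) (S(X) = 7 + ((X² + ((-8 + X)*(X/10 + 10))*X) + 28) = 7 + ((X² + ((-8 + X)*(10 + X/10))*X) + 28) = 7 + ((X² + X*(-8 + X)*(10 + X/10)) + 28) = 7 + (28 + X² + X*(-8 + X)*(10 + X/10)) = 35 + X² + X*(-8 + X)*(10 + X/10))
D(-6)*S(-12) = -6*(35 - 80*(-12) + (⅒)*(-12)³ + (51/5)*(-12)²) = -6*(35 + 960 + (⅒)*(-1728) + (51/5)*144) = -6*(35 + 960 - 864/5 + 7344/5) = -6*2291 = -13746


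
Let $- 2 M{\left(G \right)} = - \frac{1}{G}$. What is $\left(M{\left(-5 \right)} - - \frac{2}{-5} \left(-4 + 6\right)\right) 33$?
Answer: $- \frac{297}{10} \approx -29.7$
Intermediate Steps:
$M{\left(G \right)} = \frac{1}{2 G}$ ($M{\left(G \right)} = - \frac{\left(-1\right) \frac{1}{G}}{2} = \frac{1}{2 G}$)
$\left(M{\left(-5 \right)} - - \frac{2}{-5} \left(-4 + 6\right)\right) 33 = \left(\frac{1}{2 \left(-5\right)} - - \frac{2}{-5} \left(-4 + 6\right)\right) 33 = \left(\frac{1}{2} \left(- \frac{1}{5}\right) - \left(-2\right) \left(- \frac{1}{5}\right) 2\right) 33 = \left(- \frac{1}{10} - \frac{2}{5} \cdot 2\right) 33 = \left(- \frac{1}{10} - \frac{4}{5}\right) 33 = \left(- \frac{9}{10}\right) 33 = - \frac{297}{10}$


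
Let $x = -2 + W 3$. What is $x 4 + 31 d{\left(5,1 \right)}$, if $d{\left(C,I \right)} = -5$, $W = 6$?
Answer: $-91$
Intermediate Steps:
$x = 16$ ($x = -2 + 6 \cdot 3 = -2 + 18 = 16$)
$x 4 + 31 d{\left(5,1 \right)} = 16 \cdot 4 + 31 \left(-5\right) = 64 - 155 = -91$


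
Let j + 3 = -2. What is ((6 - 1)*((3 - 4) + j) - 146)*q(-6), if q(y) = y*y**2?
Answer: 38016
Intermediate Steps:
j = -5 (j = -3 - 2 = -5)
q(y) = y**3
((6 - 1)*((3 - 4) + j) - 146)*q(-6) = ((6 - 1)*((3 - 4) - 5) - 146)*(-6)**3 = (5*(-1 - 5) - 146)*(-216) = (5*(-6) - 146)*(-216) = (-30 - 146)*(-216) = -176*(-216) = 38016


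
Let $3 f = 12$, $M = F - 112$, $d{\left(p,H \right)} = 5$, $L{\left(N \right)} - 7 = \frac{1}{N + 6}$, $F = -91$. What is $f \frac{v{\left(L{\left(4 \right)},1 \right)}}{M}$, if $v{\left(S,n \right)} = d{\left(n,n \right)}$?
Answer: $- \frac{20}{203} \approx -0.098522$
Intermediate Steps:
$L{\left(N \right)} = 7 + \frac{1}{6 + N}$ ($L{\left(N \right)} = 7 + \frac{1}{N + 6} = 7 + \frac{1}{6 + N}$)
$v{\left(S,n \right)} = 5$
$M = -203$ ($M = -91 - 112 = -203$)
$f = 4$ ($f = \frac{1}{3} \cdot 12 = 4$)
$f \frac{v{\left(L{\left(4 \right)},1 \right)}}{M} = 4 \frac{5}{-203} = 4 \cdot 5 \left(- \frac{1}{203}\right) = 4 \left(- \frac{5}{203}\right) = - \frac{20}{203}$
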